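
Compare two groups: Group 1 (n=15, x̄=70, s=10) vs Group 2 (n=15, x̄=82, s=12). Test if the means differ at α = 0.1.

Pooled sp = 11.05. t = -2.975, df = 28. Critical t = ±1.701. Reject H₀.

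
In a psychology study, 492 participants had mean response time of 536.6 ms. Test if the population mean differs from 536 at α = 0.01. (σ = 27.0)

z = (x̄ - μ₀)/(σ/√n) = (536.6 - 536)/(27.0/√492) = 0.493. Critical value: ±2.576. Since |0.493| ≤ 2.576, Fail to reject H₀.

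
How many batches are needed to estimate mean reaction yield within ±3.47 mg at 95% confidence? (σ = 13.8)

n = (z*σ/E)² = (1.96×13.8/3.47)² = 60.8 → n = 61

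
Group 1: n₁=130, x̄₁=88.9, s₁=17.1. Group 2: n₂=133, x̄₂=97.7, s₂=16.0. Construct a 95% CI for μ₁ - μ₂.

Difference = -8.8. SE = √(17.1²/130 + 16.0²/133) = 2.043. CI = (-12.8, -4.8)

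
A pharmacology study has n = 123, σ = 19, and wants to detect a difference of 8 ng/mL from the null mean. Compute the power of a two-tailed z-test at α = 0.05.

SE = σ/√n = 19/√123 = 1.713. Non-centrality λ = d/SE = 8/1.713 = 4.67. Power ≈ Φ(λ - z_{α/2}) = Φ(4.67 - 1.96) = Φ(2.71) = 0.997.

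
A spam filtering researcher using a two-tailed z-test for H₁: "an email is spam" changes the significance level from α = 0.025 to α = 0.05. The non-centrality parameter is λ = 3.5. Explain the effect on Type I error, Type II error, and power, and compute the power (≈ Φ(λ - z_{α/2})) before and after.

Increasing α from 0.025 to 0.05:
• Type I error rate increases (α is the Type I rate by definition).
• Critical value moves from z_{α/2} = 2.241 to 1.96, so power = Φ(λ - z_{α/2}) goes from Φ(3.5 - 2.241) = 0.896 to Φ(3.5 - 1.96) = 0.938.
• Type II error rate β = 1 - power therefore decreases (0.104 → 0.062).
Appropriate when false negatives are costly — here, a spam email lands in the inbox.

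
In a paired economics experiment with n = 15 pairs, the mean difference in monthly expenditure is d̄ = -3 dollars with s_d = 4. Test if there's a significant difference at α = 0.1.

t = d̄/(s_d/√n) = -3/(4/√15) = -2.905. df = 14, critical t = ±1.761. Reject H₀.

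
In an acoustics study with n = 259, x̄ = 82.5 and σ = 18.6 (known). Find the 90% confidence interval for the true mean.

CI = x̄ ± z*(σ/√n) = 82.5 ± 1.645(18.6/√259) = 82.5 ± 1.9 = (80.6, 84.4)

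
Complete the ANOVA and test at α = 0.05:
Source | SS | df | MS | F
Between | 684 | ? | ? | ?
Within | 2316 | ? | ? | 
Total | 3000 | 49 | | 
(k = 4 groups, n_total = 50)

df_between = 3, df_within = 46. MS_between = 228.0, MS_within = 50.35. F = 4.528, F_crit ≈ 2.807. Reject H₀.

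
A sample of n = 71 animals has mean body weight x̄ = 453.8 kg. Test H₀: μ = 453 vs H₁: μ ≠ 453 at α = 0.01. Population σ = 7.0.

z = (x̄ - μ₀)/(σ/√n) = (453.8 - 453)/(7.0/√71) = 0.963. Critical value: ±2.576. Since |0.963| ≤ 2.576, Fail to reject H₀.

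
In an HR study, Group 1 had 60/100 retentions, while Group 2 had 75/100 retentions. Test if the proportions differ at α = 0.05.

p̂₁ = 0.6, p̂₂ = 0.75, pooled p̂ = 0.675. z = -2.265. Critical: ±1.96. Reject H₀.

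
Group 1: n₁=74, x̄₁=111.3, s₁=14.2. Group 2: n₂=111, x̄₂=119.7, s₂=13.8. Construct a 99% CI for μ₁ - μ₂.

Difference = -8.4. SE = √(14.2²/74 + 13.8²/111) = 2.107. CI = (-13.83, -2.97)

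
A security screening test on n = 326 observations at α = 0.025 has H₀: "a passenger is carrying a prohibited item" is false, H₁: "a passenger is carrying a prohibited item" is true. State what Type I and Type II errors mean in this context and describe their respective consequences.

Type I (false positive): concluding that a passenger is carrying a prohibited item when it is not — detaining an innocent passenger — delay and inconvenience. Type II (false negative): failing to conclude that a passenger is carrying a prohibited item when it is — letting a prohibited item through — security breach. Which is costlier depends on domain priorities and is a judgement call rather than a statistical fact.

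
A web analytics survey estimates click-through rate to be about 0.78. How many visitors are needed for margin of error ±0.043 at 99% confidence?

n = z²p(1-p)/E² = 2.576²×0.78×0.22/0.043² = 615.8 → n = 616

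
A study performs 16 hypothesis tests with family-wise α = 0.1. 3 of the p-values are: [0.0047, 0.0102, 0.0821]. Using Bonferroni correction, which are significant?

Bonferroni α = 0.1/16 = 0.00625. Significant p-values: [0.0047]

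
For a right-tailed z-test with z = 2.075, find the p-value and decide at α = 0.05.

p = P(Z > 2.075) = 1 - Φ(2.075) ≈ 0.019. Since p < 0.05, reject H₀ (significant) at α = 0.05.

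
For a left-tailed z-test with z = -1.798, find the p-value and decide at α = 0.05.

p = P(Z < -1.798) = Φ(-1.798) ≈ 0.0361. Since p < 0.05, reject H₀ (significant) at α = 0.05.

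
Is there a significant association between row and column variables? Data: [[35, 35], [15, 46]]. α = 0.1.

χ² = 8.918. df = 1, critical = 2.706. Reject H₀. Variables are dependent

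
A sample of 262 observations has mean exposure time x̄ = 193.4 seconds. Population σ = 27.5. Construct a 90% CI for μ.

CI = x̄ ± z*(σ/√n) = 193.4 ± 1.645(27.5/√262) = 193.4 ± 2.79 = (190.61, 196.19)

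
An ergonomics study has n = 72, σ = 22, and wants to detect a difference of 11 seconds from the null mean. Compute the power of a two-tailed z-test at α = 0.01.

SE = σ/√n = 22/√72 = 2.593. Non-centrality λ = d/SE = 11/2.593 = 4.243. Power ≈ Φ(λ - z_{α/2}) = Φ(4.243 - 2.576) = Φ(1.667) = 0.952.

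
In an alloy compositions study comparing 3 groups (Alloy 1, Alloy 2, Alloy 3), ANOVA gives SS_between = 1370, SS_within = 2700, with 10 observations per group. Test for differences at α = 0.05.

df_between = 2, df_within = 27. F = MS_between/MS_within = 685.0/100.0 = 6.85. F_crit ≈ 3.354. Reject H₀. At least one mean differs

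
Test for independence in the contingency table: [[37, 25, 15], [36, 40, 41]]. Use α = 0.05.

χ² = 7.623. df = 2, critical = 5.991. Reject H₀. Variables are dependent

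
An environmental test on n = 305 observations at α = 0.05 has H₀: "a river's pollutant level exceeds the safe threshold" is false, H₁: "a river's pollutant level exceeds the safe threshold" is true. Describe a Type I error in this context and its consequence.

Type I error: rejecting H₀ when it is true — concluding that a river's pollutant level exceeds the safe threshold when in fact it is not. Consequence: shutting down a compliant factory unnecessarily.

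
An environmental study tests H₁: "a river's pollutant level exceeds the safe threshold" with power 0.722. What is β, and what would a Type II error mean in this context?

β = 1 - power = 1 - 0.722 = 0.278. A Type II error is failing to reject H₀ when H₀ is false (false negative) — here, failing to conclude that a river's pollutant level exceeds the safe threshold when in fact it is true. Consequence: allowing unsafe pollution to continue.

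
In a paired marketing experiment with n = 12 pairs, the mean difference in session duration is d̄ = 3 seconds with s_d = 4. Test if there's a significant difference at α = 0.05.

t = d̄/(s_d/√n) = 3/(4/√12) = 2.598. df = 11, critical t = ±2.201. Reject H₀.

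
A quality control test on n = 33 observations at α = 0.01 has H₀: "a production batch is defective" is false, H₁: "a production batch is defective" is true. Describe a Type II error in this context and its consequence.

Type II error: failing to reject H₀ when it is false — concluding that a production batch is defective is not supported when in fact it is. Consequence: shipping a defective batch — faulty products reach customers.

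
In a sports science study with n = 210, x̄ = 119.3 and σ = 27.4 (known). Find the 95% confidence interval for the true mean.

CI = x̄ ± z*(σ/√n) = 119.3 ± 1.96(27.4/√210) = 119.3 ± 3.71 = (115.59, 123.01)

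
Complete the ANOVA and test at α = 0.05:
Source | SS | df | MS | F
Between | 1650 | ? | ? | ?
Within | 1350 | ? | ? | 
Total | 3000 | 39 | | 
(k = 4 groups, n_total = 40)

df_between = 3, df_within = 36. MS_between = 550.0, MS_within = 37.5. F = 14.667, F_crit ≈ 2.866. Reject H₀.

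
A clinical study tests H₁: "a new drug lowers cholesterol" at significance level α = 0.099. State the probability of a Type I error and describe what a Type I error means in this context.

P(Type I error) = α = 0.099. A Type I error is rejecting H₀ when H₀ is actually true (false positive) — here, concluding that a new drug lowers cholesterol when in fact this is not the case. Consequence: approving an ineffective drug — patients take a useless medication and may skip effective alternatives.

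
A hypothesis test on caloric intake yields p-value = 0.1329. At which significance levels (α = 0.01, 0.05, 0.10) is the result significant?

p = 0.1329. Not significant at any of the given levels.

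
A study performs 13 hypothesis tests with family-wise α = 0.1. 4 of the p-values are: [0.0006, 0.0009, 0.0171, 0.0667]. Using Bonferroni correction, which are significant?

Bonferroni α = 0.1/13 = 0.00769. Significant p-values: [0.0006, 0.0009]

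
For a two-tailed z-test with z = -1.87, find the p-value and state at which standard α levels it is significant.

p = 2·P(Z > |-1.87|) = 2·(1 - Φ(1.87)) ≈ 0.0615. Significant at α = 0.1.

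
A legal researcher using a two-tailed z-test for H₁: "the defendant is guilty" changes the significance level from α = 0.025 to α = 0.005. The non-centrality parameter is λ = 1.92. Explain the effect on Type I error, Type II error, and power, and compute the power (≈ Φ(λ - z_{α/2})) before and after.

Decreasing α from 0.025 to 0.005:
• Type I error rate decreases (α is the Type I rate by definition).
• Critical value moves from z_{α/2} = 2.241 to 2.807, so power = Φ(λ - z_{α/2}) goes from Φ(1.92 - 2.241) = 0.374 to Φ(1.92 - 2.807) = 0.188.
• Type II error rate β = 1 - power therefore increases (0.626 → 0.812).
Appropriate when false positives are costly — here, convicting an innocent person.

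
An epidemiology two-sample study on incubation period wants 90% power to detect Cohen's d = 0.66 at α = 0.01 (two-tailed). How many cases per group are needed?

z_{α/2} = 2.576, z_β = Φ⁻¹(0.9) = 1.282. For medium effect (d = 0.66): n per group = 2(z_{α/2} + z_β)²/d² = 2(2.576 + 1.282)²/0.66² = 68.3 → 69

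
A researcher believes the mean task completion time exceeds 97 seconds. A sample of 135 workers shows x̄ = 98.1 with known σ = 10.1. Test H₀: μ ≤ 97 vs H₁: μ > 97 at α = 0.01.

z = 1.265. Critical value: 2.33. Fail to reject H₀.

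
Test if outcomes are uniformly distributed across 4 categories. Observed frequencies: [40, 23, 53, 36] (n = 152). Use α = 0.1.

Expected = 38 each. χ² = Σ(O-E)²/E = 12.053. df = 3, critical value = 6.251. Reject H₀.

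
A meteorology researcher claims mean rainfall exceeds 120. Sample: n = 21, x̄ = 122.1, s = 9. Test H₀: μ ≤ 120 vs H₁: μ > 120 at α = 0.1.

t = (122.1 - 120)/(9/√21) = 1.069, df = 20. Critical t = 1.325. Fail to reject H₀.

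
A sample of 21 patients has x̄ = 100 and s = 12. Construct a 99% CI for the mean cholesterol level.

CI = x̄ ± t*(s/√n) = 100 ± 2.845(12/√21) = (92.55, 107.45)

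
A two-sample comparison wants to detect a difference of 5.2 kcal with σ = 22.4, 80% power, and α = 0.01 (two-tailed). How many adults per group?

n per group = 2(z_α/2 + z_β)²σ²/d² = 2×(2.576 + 0.84)²×22.4²/5.2² = 433.1 → n = 434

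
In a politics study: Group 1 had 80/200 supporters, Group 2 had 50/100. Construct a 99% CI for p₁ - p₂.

p̂₁ = 0.4, p̂₂ = 0.5. Difference = -0.1. CI = (-0.257, 0.057)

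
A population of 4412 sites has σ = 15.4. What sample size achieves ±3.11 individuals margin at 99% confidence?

Without FPC: n₀ = (2.576×15.4/3.11)² = 162.709. With FPC: n = n₀N/(n₀+N-1) = 157.0 → n = 157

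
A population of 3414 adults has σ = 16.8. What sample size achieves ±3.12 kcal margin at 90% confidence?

Without FPC: n₀ = (1.645×16.8/3.12)² = 78.459. With FPC: n = n₀N/(n₀+N-1) = 76.7 → n = 77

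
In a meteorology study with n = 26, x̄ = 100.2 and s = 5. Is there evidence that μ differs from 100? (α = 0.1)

t = (x̄ - μ₀)/(s/√n) = (100.2 - 100)/(5/√26) = 0.204. df = 25, critical t = ±1.708. Fail to reject H₀.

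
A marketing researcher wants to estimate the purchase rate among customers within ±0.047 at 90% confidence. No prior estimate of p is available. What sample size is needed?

Conservative approach: use p = 0.5 (maximizes p(1-p) = 0.25). n = z²(0.25)/E² = 1.645²×0.25/0.047² = 306.2 → n = 307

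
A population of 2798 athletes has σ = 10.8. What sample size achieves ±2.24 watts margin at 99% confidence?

Without FPC: n₀ = (2.576×10.8/2.24)² = 154.256. With FPC: n = n₀N/(n₀+N-1) = 146.2 → n = 147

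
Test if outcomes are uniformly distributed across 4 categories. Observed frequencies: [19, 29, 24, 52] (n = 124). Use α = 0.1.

Expected = 31 each. χ² = Σ(O-E)²/E = 20.581. df = 3, critical value = 6.251. Reject H₀.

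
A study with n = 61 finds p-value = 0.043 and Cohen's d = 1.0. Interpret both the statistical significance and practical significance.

Statistically significant (p = 0.043 < 0.05). Cohen's d = 1.0 indicates a large effect size. Both statistical and practical significance should be considered.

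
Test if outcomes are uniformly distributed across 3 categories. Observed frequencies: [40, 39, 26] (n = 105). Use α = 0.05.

Expected = 35 each. χ² = Σ(O-E)²/E = 3.486. df = 2, critical value = 5.991. Fail to reject H₀.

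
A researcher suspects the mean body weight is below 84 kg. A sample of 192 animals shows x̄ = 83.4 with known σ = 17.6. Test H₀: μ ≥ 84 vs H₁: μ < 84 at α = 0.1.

z = -0.472. Critical value: -1.28. Fail to reject H₀.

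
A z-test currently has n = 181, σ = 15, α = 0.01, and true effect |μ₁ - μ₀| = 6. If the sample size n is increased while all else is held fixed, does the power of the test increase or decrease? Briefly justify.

Power increases: a larger n shrinks the standard error σ/√n, moving the sampling distribution under H₁ further from the critical value.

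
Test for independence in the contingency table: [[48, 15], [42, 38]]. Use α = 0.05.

χ² = 8.48. df = 1, critical = 3.841. Reject H₀. Variables are dependent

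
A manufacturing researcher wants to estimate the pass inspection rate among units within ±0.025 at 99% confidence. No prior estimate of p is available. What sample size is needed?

Conservative approach: use p = 0.5 (maximizes p(1-p) = 0.25). n = z²(0.25)/E² = 2.576²×0.25/0.025² = 2654.3 → n = 2655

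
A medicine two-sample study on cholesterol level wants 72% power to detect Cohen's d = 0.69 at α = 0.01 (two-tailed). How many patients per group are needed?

z_{α/2} = 2.576, z_β = Φ⁻¹(0.72) = 0.583. For medium effect (d = 0.69): n per group = 2(z_{α/2} + z_β)²/d² = 2(2.576 + 0.583)²/0.69² = 41.9 → 42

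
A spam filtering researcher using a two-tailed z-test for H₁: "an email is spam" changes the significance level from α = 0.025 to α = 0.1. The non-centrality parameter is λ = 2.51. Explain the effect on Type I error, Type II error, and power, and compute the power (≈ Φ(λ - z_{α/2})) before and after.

Increasing α from 0.025 to 0.1:
• Type I error rate increases (α is the Type I rate by definition).
• Critical value moves from z_{α/2} = 2.241 to 1.645, so power = Φ(λ - z_{α/2}) goes from Φ(2.51 - 2.241) = 0.606 to Φ(2.51 - 1.645) = 0.806.
• Type II error rate β = 1 - power therefore decreases (0.394 → 0.194).
Appropriate when false negatives are costly — here, a spam email lands in the inbox.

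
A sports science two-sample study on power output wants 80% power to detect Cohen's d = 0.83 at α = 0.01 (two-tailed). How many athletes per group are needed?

z_{α/2} = 2.576, z_β = Φ⁻¹(0.8) = 0.842. For large effect (d = 0.83): n per group = 2(z_{α/2} + z_β)²/d² = 2(2.576 + 0.842)²/0.83² = 33.9 → 34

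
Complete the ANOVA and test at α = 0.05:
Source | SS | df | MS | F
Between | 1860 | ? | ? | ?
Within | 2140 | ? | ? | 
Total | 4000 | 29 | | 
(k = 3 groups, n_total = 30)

df_between = 2, df_within = 27. MS_between = 930.0, MS_within = 79.26. F = 11.734, F_crit ≈ 3.354. Reject H₀.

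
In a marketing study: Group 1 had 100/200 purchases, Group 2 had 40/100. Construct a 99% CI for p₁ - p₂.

p̂₁ = 0.5, p̂₂ = 0.4. Difference = 0.1. CI = (-0.056, 0.256)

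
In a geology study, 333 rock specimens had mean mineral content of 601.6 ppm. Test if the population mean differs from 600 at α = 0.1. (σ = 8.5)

z = (x̄ - μ₀)/(σ/√n) = (601.6 - 600)/(8.5/√333) = 3.435. Critical value: ±1.645. Since |3.435| > 1.645, Reject H₀.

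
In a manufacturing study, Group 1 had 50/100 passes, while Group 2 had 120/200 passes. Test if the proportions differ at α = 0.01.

p̂₁ = 0.5, p̂₂ = 0.6, pooled p̂ = 0.567. z = -1.648. Critical: ±2.576. Fail to reject H₀.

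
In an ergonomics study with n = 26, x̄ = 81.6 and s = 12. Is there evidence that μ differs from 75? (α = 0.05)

t = (x̄ - μ₀)/(s/√n) = (81.6 - 75)/(12/√26) = 2.804. df = 25, critical t = ±2.06. Reject H₀.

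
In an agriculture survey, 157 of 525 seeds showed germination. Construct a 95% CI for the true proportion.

p̂ = 0.299. CI = p̂ ± z*√(p̂(1-p̂)/n) = (0.26, 0.338)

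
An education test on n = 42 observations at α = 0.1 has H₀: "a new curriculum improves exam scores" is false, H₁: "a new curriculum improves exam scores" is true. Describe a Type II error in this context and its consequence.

Type II error: failing to reject H₀ when it is false — concluding that a new curriculum improves exam scores is not supported when in fact it is. Consequence: keeping the old curriculum when the new one would have helped students.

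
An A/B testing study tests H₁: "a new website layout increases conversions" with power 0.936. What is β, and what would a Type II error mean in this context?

β = 1 - power = 1 - 0.936 = 0.064. A Type II error is failing to reject H₀ when H₀ is false (false negative) — here, failing to conclude that a new website layout increases conversions when in fact it is true. Consequence: discarding a layout that would have improved conversions — lost revenue.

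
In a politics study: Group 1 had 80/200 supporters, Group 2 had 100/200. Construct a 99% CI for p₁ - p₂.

p̂₁ = 0.4, p̂₂ = 0.5. Difference = -0.1. CI = (-0.228, 0.028)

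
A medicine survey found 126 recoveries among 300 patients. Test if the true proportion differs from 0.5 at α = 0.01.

p̂ = 0.42, p₀ = 0.5. z = (p̂ - p₀)/√(p₀(1-p₀)/n) = -2.771. Critical: ±2.576. Reject H₀.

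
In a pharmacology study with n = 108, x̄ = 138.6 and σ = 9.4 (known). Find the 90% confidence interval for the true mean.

CI = x̄ ± z*(σ/√n) = 138.6 ± 1.645(9.4/√108) = 138.6 ± 1.49 = (137.11, 140.09)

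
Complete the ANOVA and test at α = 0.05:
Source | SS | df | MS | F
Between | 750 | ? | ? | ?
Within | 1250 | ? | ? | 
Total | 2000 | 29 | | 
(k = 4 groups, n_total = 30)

df_between = 3, df_within = 26. MS_between = 250.0, MS_within = 48.08. F = 5.2, F_crit ≈ 2.975. Reject H₀.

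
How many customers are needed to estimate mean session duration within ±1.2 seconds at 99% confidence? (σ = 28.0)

n = (z*σ/E)² = (2.576×28.0/1.2)² = 3612.8 → n = 3613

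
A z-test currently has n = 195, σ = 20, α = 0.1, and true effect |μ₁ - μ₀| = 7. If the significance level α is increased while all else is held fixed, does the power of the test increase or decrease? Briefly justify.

Power increases: a larger α lowers the critical value, so more of the H₁ sampling distribution falls in the rejection region.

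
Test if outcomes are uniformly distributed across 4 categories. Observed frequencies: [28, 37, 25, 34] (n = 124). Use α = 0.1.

Expected = 31 each. χ² = Σ(O-E)²/E = 2.903. df = 3, critical value = 6.251. Fail to reject H₀.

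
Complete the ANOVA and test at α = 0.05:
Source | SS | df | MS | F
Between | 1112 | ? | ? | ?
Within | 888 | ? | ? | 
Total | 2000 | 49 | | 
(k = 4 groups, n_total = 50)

df_between = 3, df_within = 46. MS_between = 370.67, MS_within = 19.3. F = 19.201, F_crit ≈ 2.807. Reject H₀.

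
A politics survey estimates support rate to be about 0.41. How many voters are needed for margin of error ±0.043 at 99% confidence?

n = z²p(1-p)/E² = 2.576²×0.41×0.59/0.043² = 868.1 → n = 869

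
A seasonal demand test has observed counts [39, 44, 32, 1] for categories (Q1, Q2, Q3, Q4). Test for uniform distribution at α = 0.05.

Expected = 29 each. χ² = Σ(O-E)²/E = 38.552. df = 3, critical value = 7.815. Reject H₀.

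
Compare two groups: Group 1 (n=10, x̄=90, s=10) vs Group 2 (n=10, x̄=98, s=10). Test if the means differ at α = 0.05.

Pooled sp = 10.0. t = -1.789, df = 18. Critical t = ±2.101. Fail to reject H₀.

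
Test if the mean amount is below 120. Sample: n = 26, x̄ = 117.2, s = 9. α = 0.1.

t = (117.2 - 120)/(9/√26) = -1.586, df = 25. Critical t = -1.316. Reject H₀.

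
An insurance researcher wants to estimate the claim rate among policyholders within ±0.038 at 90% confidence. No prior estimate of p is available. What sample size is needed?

Conservative approach: use p = 0.5 (maximizes p(1-p) = 0.25). n = z²(0.25)/E² = 1.645²×0.25/0.038² = 468.5 → n = 469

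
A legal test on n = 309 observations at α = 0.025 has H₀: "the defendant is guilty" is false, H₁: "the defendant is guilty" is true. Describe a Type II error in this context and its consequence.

Type II error: failing to reject H₀ when it is false — concluding that the defendant is guilty is not supported when in fact it is. Consequence: acquitting a guilty person.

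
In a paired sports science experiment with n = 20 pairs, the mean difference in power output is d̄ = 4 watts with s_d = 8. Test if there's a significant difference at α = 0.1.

t = d̄/(s_d/√n) = 4/(8/√20) = 2.236. df = 19, critical t = ±1.729. Reject H₀.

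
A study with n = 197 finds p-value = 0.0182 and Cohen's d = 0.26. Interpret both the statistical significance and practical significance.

Statistically significant (p = 0.0182 < 0.05). Cohen's d = 0.26 indicates a small effect size. Both statistical and practical significance should be considered.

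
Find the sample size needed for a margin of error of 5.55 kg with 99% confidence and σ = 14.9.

n = (z*σ/E)² = (2.576×14.9/5.55)² = 47.8 → n = 48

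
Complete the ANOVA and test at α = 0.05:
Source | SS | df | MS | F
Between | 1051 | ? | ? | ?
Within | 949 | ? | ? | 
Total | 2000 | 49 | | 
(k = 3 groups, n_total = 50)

df_between = 2, df_within = 47. MS_between = 525.5, MS_within = 20.19. F = 26.026, F_crit ≈ 3.195. Reject H₀.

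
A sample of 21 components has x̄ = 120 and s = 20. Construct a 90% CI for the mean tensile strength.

CI = x̄ ± t*(s/√n) = 120 ± 1.725(20/√21) = (112.47, 127.53)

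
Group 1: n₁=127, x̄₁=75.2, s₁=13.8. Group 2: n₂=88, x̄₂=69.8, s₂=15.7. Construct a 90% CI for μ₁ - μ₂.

Difference = 5.4. SE = √(13.8²/127 + 15.7²/88) = 2.074. CI = (1.99, 8.81)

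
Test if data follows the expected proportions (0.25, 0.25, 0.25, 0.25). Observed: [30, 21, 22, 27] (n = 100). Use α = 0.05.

Expected: [25.0, 25.0, 25.0, 25.0]. χ² = 2.16. df = 3, critical = 7.815. Fail to reject H₀.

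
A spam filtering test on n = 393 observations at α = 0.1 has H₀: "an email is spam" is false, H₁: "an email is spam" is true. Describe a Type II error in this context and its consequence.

Type II error: failing to reject H₀ when it is false — concluding that an email is spam is not supported when in fact it is. Consequence: a spam email lands in the inbox.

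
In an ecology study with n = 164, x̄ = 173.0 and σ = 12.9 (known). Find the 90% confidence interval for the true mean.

CI = x̄ ± z*(σ/√n) = 173.0 ± 1.645(12.9/√164) = 173.0 ± 1.66 = (171.34, 174.66)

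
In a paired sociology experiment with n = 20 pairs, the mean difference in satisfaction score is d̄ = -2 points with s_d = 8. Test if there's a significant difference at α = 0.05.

t = d̄/(s_d/√n) = -2/(8/√20) = -1.118. df = 19, critical t = ±2.093. Fail to reject H₀.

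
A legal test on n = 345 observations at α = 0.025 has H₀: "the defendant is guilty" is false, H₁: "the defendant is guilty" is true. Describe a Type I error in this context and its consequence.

Type I error: rejecting H₀ when it is true — concluding that the defendant is guilty when in fact it is not. Consequence: convicting an innocent person.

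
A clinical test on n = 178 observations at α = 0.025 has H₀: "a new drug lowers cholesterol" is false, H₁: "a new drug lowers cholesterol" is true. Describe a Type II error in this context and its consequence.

Type II error: failing to reject H₀ when it is false — concluding that a new drug lowers cholesterol is not supported when in fact it is. Consequence: shelving an effective drug — patients miss out on a treatment that would have helped.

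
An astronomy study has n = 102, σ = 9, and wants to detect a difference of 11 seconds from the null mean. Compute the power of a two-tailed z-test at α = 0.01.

SE = σ/√n = 9/√102 = 0.891. Non-centrality λ = d/SE = 11/0.891 = 12.344. Power ≈ Φ(λ - z_{α/2}) = Φ(12.344 - 2.576) = Φ(9.768) = 1.0.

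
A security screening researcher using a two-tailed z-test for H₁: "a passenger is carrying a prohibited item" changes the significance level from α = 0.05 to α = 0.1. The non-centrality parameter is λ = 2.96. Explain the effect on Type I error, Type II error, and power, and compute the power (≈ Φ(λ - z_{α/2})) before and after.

Increasing α from 0.05 to 0.1:
• Type I error rate increases (α is the Type I rate by definition).
• Critical value moves from z_{α/2} = 1.96 to 1.645, so power = Φ(λ - z_{α/2}) goes from Φ(2.96 - 1.96) = 0.841 to Φ(2.96 - 1.645) = 0.906.
• Type II error rate β = 1 - power therefore decreases (0.159 → 0.094).
Appropriate when false negatives are costly — here, letting a prohibited item through — security breach.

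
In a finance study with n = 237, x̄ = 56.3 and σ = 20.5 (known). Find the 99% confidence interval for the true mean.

CI = x̄ ± z*(σ/√n) = 56.3 ± 2.576(20.5/√237) = 56.3 ± 3.43 = (52.87, 59.73)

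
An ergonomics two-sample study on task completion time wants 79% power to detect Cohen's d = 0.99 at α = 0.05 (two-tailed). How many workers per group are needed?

z_{α/2} = 1.96, z_β = Φ⁻¹(0.79) = 0.806. For large effect (d = 0.99): n per group = 2(z_{α/2} + z_β)²/d² = 2(1.96 + 0.806)²/0.99² = 15.6 → 16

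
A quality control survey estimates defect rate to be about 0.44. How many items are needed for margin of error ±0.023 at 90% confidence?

n = z²p(1-p)/E² = 1.645²×0.44×0.56/0.023² = 1260.4 → n = 1261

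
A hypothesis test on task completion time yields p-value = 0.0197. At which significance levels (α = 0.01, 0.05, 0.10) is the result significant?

p = 0.0197. Significant at: α = 0.05, 0.1.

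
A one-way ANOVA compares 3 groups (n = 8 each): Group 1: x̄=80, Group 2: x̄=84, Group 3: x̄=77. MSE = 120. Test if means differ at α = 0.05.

Grand mean = 80.33. SS_between = 197.33, MS_between = 98.67. F = 0.822, F_crit ≈ 3.467. Fail to reject H₀.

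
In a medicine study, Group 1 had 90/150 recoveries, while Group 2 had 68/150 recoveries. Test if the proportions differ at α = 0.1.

p̂₁ = 0.6, p̂₂ = 0.453, pooled p̂ = 0.527. z = 2.544. Critical: ±1.645. Reject H₀.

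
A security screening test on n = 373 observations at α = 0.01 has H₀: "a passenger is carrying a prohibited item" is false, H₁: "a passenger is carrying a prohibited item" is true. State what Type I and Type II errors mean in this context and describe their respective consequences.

Type I (false positive): concluding that a passenger is carrying a prohibited item when it is not — detaining an innocent passenger — delay and inconvenience. Type II (false negative): failing to conclude that a passenger is carrying a prohibited item when it is — letting a prohibited item through — security breach. Which is costlier depends on domain priorities and is a judgement call rather than a statistical fact.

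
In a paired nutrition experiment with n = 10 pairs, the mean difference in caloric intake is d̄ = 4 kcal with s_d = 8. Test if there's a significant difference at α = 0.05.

t = d̄/(s_d/√n) = 4/(8/√10) = 1.581. df = 9, critical t = ±2.262. Fail to reject H₀.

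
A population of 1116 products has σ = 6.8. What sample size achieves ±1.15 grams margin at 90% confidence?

Without FPC: n₀ = (1.645×6.8/1.15)² = 94.614. With FPC: n = n₀N/(n₀+N-1) = 87.3 → n = 88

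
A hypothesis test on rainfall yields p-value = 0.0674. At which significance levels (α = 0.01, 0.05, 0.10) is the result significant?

p = 0.0674. Significant at: α = 0.1.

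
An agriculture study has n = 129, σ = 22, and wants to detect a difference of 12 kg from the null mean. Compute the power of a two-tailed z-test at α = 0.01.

SE = σ/√n = 22/√129 = 1.937. Non-centrality λ = d/SE = 12/1.937 = 6.195. Power ≈ Φ(λ - z_{α/2}) = Φ(6.195 - 2.576) = Φ(3.619) = 1.0.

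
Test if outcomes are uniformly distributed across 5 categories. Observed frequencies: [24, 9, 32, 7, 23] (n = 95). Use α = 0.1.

Expected = 19 each. χ² = Σ(O-E)²/E = 23.895. df = 4, critical value = 7.779. Reject H₀.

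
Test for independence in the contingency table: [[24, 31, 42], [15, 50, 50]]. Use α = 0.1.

χ² = 5.742. df = 2, critical = 4.605. Reject H₀. Variables are dependent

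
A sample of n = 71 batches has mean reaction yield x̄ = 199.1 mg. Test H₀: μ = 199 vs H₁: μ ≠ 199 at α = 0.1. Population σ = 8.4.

z = (x̄ - μ₀)/(σ/√n) = (199.1 - 199)/(8.4/√71) = 0.1. Critical value: ±1.645. Since |0.1| ≤ 1.645, Fail to reject H₀.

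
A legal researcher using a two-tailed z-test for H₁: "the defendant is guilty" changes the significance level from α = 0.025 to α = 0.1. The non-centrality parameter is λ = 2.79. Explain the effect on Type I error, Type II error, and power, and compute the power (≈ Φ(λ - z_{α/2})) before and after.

Increasing α from 0.025 to 0.1:
• Type I error rate increases (α is the Type I rate by definition).
• Critical value moves from z_{α/2} = 2.241 to 1.645, so power = Φ(λ - z_{α/2}) goes from Φ(2.79 - 2.241) = 0.708 to Φ(2.79 - 1.645) = 0.874.
• Type II error rate β = 1 - power therefore decreases (0.292 → 0.126).
Appropriate when false negatives are costly — here, acquitting a guilty person.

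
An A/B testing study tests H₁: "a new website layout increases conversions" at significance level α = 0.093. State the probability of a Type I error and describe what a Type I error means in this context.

P(Type I error) = α = 0.093. A Type I error is rejecting H₀ when H₀ is actually true (false positive) — here, concluding that a new website layout increases conversions when in fact this is not the case. Consequence: rolling out a layout that doesn't actually help — wasted engineering effort.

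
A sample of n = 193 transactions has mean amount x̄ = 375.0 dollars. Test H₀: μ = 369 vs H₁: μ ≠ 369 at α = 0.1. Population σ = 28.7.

z = (x̄ - μ₀)/(σ/√n) = (375.0 - 369)/(28.7/√193) = 2.904. Critical value: ±1.645. Since |2.904| > 1.645, Reject H₀.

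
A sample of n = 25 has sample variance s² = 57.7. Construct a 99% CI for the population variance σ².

df = 24. χ²_{0.005} = 45.559, χ²_{0.995} = 9.886. CI for σ² = ((n-1)s²/χ²_{α/2}, (n-1)s²/χ²_{1-α/2}) = (24·57.7/45.559, 24·57.7/9.886) = (30.4, 140.08)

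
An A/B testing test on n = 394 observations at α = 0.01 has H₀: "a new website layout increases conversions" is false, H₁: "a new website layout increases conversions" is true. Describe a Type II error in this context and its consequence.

Type II error: failing to reject H₀ when it is false — concluding that a new website layout increases conversions is not supported when in fact it is. Consequence: discarding a layout that would have improved conversions — lost revenue.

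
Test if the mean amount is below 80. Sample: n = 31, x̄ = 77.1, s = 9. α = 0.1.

t = (77.1 - 80)/(9/√31) = -1.794, df = 30. Critical t = -1.31. Reject H₀.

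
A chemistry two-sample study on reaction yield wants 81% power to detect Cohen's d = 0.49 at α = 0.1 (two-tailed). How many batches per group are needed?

z_{α/2} = 1.645, z_β = Φ⁻¹(0.81) = 0.878. For small effect (d = 0.49): n per group = 2(z_{α/2} + z_β)²/d² = 2(1.645 + 0.878)²/0.49² = 53.02 → 54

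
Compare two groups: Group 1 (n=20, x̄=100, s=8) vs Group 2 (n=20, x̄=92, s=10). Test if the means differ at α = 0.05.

Pooled sp = 9.06. t = 2.794, df = 38. Critical t = ±2.024. Reject H₀.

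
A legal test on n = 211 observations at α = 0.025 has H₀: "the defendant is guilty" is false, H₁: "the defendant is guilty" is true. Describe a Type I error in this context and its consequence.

Type I error: rejecting H₀ when it is true — concluding that the defendant is guilty when in fact it is not. Consequence: convicting an innocent person.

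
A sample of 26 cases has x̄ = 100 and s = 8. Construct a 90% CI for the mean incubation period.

CI = x̄ ± t*(s/√n) = 100 ± 1.708(8/√26) = (97.32, 102.68)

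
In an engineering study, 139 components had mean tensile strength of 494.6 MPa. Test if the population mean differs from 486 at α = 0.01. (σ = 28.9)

z = (x̄ - μ₀)/(σ/√n) = (494.6 - 486)/(28.9/√139) = 3.508. Critical value: ±2.576. Since |3.508| > 2.576, Reject H₀.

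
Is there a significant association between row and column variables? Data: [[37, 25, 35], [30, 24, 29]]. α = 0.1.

χ² = 0.227. df = 2, critical = 4.605. Fail to reject H₀. No evidence of dependence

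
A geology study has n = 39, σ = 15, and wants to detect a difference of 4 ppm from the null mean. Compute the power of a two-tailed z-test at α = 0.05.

SE = σ/√n = 15/√39 = 2.402. Non-centrality λ = d/SE = 4/2.402 = 1.665. Power ≈ Φ(λ - z_{α/2}) = Φ(1.665 - 1.96) = Φ(-0.295) = 0.384.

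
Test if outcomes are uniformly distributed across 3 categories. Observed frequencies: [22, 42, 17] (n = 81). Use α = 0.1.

Expected = 27 each. χ² = Σ(O-E)²/E = 12.963. df = 2, critical value = 4.605. Reject H₀.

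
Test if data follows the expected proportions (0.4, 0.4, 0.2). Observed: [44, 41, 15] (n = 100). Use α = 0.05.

Expected: [40.0, 40.0, 20.0]. χ² = 1.675. df = 2, critical = 5.991. Fail to reject H₀.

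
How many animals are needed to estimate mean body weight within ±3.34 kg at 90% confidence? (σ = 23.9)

n = (z*σ/E)² = (1.645×23.9/3.34)² = 138.6 → n = 139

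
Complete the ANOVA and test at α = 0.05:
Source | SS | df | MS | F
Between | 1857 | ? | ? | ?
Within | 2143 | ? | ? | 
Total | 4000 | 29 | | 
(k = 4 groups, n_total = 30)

df_between = 3, df_within = 26. MS_between = 619.0, MS_within = 82.42. F = 7.51, F_crit ≈ 2.975. Reject H₀.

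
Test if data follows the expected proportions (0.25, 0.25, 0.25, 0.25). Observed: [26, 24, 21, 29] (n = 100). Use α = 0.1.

Expected: [25.0, 25.0, 25.0, 25.0]. χ² = 1.36. df = 3, critical = 6.251. Fail to reject H₀.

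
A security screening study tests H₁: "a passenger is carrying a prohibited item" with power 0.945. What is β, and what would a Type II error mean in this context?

β = 1 - power = 1 - 0.945 = 0.055. A Type II error is failing to reject H₀ when H₀ is false (false negative) — here, failing to conclude that a passenger is carrying a prohibited item when in fact it is true. Consequence: letting a prohibited item through — security breach.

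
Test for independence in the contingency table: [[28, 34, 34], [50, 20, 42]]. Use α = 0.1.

χ² = 9.502. df = 2, critical = 4.605. Reject H₀. Variables are dependent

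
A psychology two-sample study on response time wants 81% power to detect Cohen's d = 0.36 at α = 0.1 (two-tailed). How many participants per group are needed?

z_{α/2} = 1.645, z_β = Φ⁻¹(0.81) = 0.878. For small effect (d = 0.36): n per group = 2(z_{α/2} + z_β)²/d² = 2(1.645 + 0.878)²/0.36² = 98.2 → 99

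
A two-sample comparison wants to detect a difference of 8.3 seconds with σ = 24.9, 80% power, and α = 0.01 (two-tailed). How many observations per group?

n per group = 2(z_α/2 + z_β)²σ²/d² = 2×(2.576 + 0.84)²×24.9²/8.3² = 210.04 → n = 211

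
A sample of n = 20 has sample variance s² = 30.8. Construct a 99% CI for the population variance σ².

df = 19. χ²_{0.005} = 38.582, χ²_{0.995} = 6.844. CI for σ² = ((n-1)s²/χ²_{α/2}, (n-1)s²/χ²_{1-α/2}) = (19·30.8/38.582, 19·30.8/6.844) = (15.17, 85.51)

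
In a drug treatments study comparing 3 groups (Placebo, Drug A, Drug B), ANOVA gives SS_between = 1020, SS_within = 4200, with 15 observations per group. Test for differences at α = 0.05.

df_between = 2, df_within = 42. F = MS_between/MS_within = 510.0/100.0 = 5.1. F_crit ≈ 3.22. Reject H₀. At least one mean differs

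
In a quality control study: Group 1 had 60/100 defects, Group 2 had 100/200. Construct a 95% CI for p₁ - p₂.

p̂₁ = 0.6, p̂₂ = 0.5. Difference = 0.1. CI = (-0.018, 0.218)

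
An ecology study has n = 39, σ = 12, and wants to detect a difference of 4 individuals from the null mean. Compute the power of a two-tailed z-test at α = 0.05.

SE = σ/√n = 12/√39 = 1.922. Non-centrality λ = d/SE = 4/1.922 = 2.082. Power ≈ Φ(λ - z_{α/2}) = Φ(2.082 - 1.96) = Φ(0.122) = 0.548.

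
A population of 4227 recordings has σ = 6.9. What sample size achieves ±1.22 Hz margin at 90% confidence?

Without FPC: n₀ = (1.645×6.9/1.22)² = 86.559. With FPC: n = n₀N/(n₀+N-1) = 84.8 → n = 85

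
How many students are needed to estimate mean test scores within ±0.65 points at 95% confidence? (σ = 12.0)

n = (z*σ/E)² = (1.96×12.0/0.65)² = 1309.3 → n = 1310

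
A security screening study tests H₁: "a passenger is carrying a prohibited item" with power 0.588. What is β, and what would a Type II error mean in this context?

β = 1 - power = 1 - 0.588 = 0.412. A Type II error is failing to reject H₀ when H₀ is false (false negative) — here, failing to conclude that a passenger is carrying a prohibited item when in fact it is true. Consequence: letting a prohibited item through — security breach.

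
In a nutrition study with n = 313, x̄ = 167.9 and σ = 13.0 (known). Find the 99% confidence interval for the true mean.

CI = x̄ ± z*(σ/√n) = 167.9 ± 2.576(13.0/√313) = 167.9 ± 1.89 = (166.01, 169.79)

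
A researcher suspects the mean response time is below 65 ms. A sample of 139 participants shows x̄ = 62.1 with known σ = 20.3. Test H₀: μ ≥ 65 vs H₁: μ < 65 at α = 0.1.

z = -1.684. Critical value: -1.28. Reject H₀.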